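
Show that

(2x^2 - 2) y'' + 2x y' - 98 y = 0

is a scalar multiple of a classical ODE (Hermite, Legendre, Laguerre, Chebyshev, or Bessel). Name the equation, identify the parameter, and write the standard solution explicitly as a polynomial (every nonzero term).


All three coefficients share the factor -2; dividing through by -2 gives  (1 - x^2) y'' - x y' + 49 y = 0.
This matches the Chebyshev equation (1 - x^2) y'' - x y' + n^2 y = 0 (note the -x y' term, not -2x y') with n^2 = 49, so n = 7; the polynomial solution is T_7(x).
With y = sum_k a_k x^k, matching x^k gives (k+2)(k+1) a_{k+2} = (k^2 - n^2) a_k = (k - 7)(k + 7) a_k. The right side vanishes at k = 7, so the series with the parity of 7 terminates at degree 7.
Standard normalization: leading coefficient of T_n is 2^(n-1), so a_7 = 2^6 = 64. Work downward with a_k = (k+1)(k+2) a_{k+2} / ((k - 7)(k + 7)):
  a_5 = (6)(7)(64) / ((5 - 7)(5 + 7)) = 2688/(-24) = -112
  a_3 = (4)(5)(-112) / ((3 - 7)(3 + 7)) = -2240/(-40) = 56
  a_1 = (2)(3)(56) / ((1 - 7)(1 + 7)) = 336/(-48) = -7
Hence T_7(x) = 64 x^7 - 112 x^5 + 56 x^3 - 7 x.

T_7(x); series = 64 x^7 - 112 x^5 + 56 x^3 - 7 x


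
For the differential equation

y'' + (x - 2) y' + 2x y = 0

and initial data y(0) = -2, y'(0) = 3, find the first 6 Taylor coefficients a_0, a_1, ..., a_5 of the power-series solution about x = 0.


Ansatz: y(x) = sum_{n>=0} a_n x^n, so y'(x) = sum_{n>=1} n a_n x^(n-1) and y''(x) = sum_{n>=2} n(n-1) a_n x^(n-2).
Substitute into P(x) y'' + Q(x) y' + R(x) y = 0 with P(x) = 1, Q(x) = x - 2, R(x) = 2x, and match powers of x.
Initial conditions: a_0 = -2, a_1 = 3.
Setting the coefficient of each power of x to zero and solving order by order (substituting the coefficients already found):
  x^0: 2 a_2 - 2 a_1 = 0  ->  2 a_2 = 2 a_1 = 6  ->  a_2 = 3
  x^1: 6 a_3 - 4 a_2 + a_1 + 2 a_0 = 0  ->  6 a_3 = 4 a_2 - a_1 - 2 a_0 = 13  ->  a_3 = 13/6
  x^2: 12 a_4 - 6 a_3 + 2 a_2 + 2 a_1 = 0  ->  12 a_4 = 6 a_3 - 2 a_2 - 2 a_1 = 1  ->  a_4 = 1/12
  x^3: 20 a_5 - 8 a_4 + 3 a_3 + 2 a_2 = 0  ->  20 a_5 = 8 a_4 - 3 a_3 - 2 a_2 = -71/6  ->  a_5 = -71/120
Truncated series: y(x) = -2 + 3 x + 3 x^2 + (13/6) x^3 + (1/12) x^4 - (71/120) x^5 + O(x^6).

a_0 = -2; a_1 = 3; a_2 = 3; a_3 = 13/6; a_4 = 1/12; a_5 = -71/120


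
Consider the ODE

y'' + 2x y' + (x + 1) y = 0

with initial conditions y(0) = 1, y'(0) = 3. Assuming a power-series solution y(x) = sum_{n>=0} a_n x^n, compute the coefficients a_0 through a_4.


Ansatz: y(x) = sum_{n>=0} a_n x^n, so y'(x) = sum_{n>=1} n a_n x^(n-1) and y''(x) = sum_{n>=2} n(n-1) a_n x^(n-2).
Substitute into P(x) y'' + Q(x) y' + R(x) y = 0 with P(x) = 1, Q(x) = 2x, R(x) = x + 1, and match powers of x.
Initial conditions: a_0 = 1, a_1 = 3.
Setting the coefficient of each power of x to zero and solving order by order (substituting the coefficients already found):
  x^0: 2 a_2 + a_0 = 0  ->  2 a_2 = -a_0 = -1  ->  a_2 = -1/2
  x^1: 6 a_3 + 3 a_1 + a_0 = 0  ->  6 a_3 = -3 a_1 - a_0 = -10  ->  a_3 = -5/3
  x^2: 12 a_4 + 5 a_2 + a_1 = 0  ->  12 a_4 = -5 a_2 - a_1 = -1/2  ->  a_4 = -1/24
Truncated series: y(x) = 1 + 3 x - (1/2) x^2 - (5/3) x^3 - (1/24) x^4 + O(x^5).

a_0 = 1; a_1 = 3; a_2 = -1/2; a_3 = -5/3; a_4 = -1/24


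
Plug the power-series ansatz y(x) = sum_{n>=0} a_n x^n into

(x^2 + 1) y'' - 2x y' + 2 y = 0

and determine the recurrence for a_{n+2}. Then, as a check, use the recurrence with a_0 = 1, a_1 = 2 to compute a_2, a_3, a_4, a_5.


Substitute y = sum_n a_n x^n.
(1 + 1 x^2) y'' contributes (n+2)(n+1) a_{n+2} + n(n-1) a_n at x^n.
-2 x y'(x) contributes -2 n a_n at x^n.
2 y(x) contributes 2 a_n at x^n.
Matching x^n: (n+2)(n+1) a_{n+2} + (n(n-1) - 2 n + 2) a_n = 0.
Thus a_{n+2} = (-n(n-1) + 2 n - 2) / ((n+1)(n+2)) * a_n.

Check with a_0 = 1, a_1 = 2 (apply the recurrence for n = 0, 1, 2, 3): a_0 = 1, a_1 = 2, a_2 = -1, a_3 = 0, a_4 = 0, a_5 = 0.

a_(n+2) = (-n(n-1) + 2 n - 2) / ((n+1)(n+2)) * a_n; check: a_0 = 1, a_1 = 2, a_2 = -1, a_3 = 0, a_4 = 0, a_5 = 0


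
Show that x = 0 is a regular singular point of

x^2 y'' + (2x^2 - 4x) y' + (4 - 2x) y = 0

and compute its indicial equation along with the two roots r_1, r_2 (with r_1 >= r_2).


Divide by x^2 to reach normal form y'' + P_1(x) y' + P_2(x) y = 0 with P_1(x) = 2 - 4/x and P_2(x) = -2/x + 4/x^2.
x = 0 is a singular point because the y'-coefficient 2 - 4/x has a pole at x = 0 and the y-coefficient -2/x + 4/x^2 has a pole at x = 0.
It is a regular singular point because x P_1(x) = p(x) = 2x - 4 and x^2 P_2(x) = q(x) = 4 - 2x are polynomials, hence analytic at x = 0.
p(0) = -4,  q(0) = 4.
Indicial equation: r(r-1) + p(0) r + q(0) = 0, i.e. r^2 + (p(0) - 1) r + q(0) = 0, i.e. r^2 - 5 r + 4 = 0.
Discriminant: (-5)^2 - 4(4) = 9, so r = (5 ± 3)/2.
Solving: r_1 = 4, r_2 = 1.

indicial: r^2 - 5 r + 4 = 0; roots r_1 = 4, r_2 = 1


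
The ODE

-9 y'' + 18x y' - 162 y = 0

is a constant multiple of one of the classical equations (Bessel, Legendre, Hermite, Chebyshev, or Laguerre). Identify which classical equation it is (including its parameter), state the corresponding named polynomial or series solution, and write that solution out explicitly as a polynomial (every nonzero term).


All three coefficients share the factor -9; dividing through by -9 gives  y'' - 2x y' + 18 y = 0.
This matches the Hermite equation y'' - 2x y' + 2n y = 0 with 2n = 18, so n = 9; the polynomial solution is H_9(x).
With y = sum_k a_k x^k, matching x^k gives (k+2)(k+1) a_{k+2} = 2(k - n) a_k = 2(k - 9) a_k. The right side vanishes at k = 9, so the series with the parity of 9 terminates at degree 9.
Standard normalization: leading coefficient of H_n is 2^n, so a_9 = 2^9 = 512. Work downward with a_k = (k+1)(k+2) a_{k+2} / (2(k - n)):
  a_7 = (8)(9)(512) / (2(7 - 9)) = 36864/(-4) = -9216
  a_5 = (6)(7)(-9216) / (2(5 - 9)) = -387072/(-8) = 48384
  a_3 = (4)(5)(48384) / (2(3 - 9)) = 967680/(-12) = -80640
  a_1 = (2)(3)(-80640) / (2(1 - 9)) = -483840/(-16) = 30240
Hence H_9(x) = 512 x^9 - 9216 x^7 + 48384 x^5 - 80640 x^3 + 30240 x.

H_9(x); series = 512 x^9 - 9216 x^7 + 48384 x^5 - 80640 x^3 + 30240 x


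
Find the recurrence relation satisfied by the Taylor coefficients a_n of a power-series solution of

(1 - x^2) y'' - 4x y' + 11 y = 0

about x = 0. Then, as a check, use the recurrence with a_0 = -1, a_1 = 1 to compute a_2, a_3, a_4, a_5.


Substitute y = sum_n a_n x^n.
(1 - 1 x^2) y'' contributes (n+2)(n+1) a_{n+2} - n(n-1) a_n at x^n.
-4 x y'(x) contributes -4 n a_n at x^n.
11 y(x) contributes 11 a_n at x^n.
Matching x^n: (n+2)(n+1) a_{n+2} + (-n(n-1) - 4 n + 11) a_n = 0.
Thus a_{n+2} = (n(n-1) + 4 n - 11) / ((n+1)(n+2)) * a_n.

Check with a_0 = -1, a_1 = 1 (apply the recurrence for n = 0, 1, 2, 3): a_0 = -1, a_1 = 1, a_2 = 11/2, a_3 = -7/6, a_4 = -11/24, a_5 = -49/120.

a_(n+2) = (n(n-1) + 4 n - 11) / ((n+1)(n+2)) * a_n; check: a_0 = -1, a_1 = 1, a_2 = 11/2, a_3 = -7/6, a_4 = -11/24, a_5 = -49/120


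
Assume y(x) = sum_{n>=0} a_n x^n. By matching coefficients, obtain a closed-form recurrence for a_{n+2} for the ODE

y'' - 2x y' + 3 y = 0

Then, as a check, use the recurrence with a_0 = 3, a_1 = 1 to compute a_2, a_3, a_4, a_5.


Substitute y = sum_n a_n x^n.
y''(x) has coefficient (n+2)(n+1) a_{n+2} at x^n;
-2 x y'(x) has coefficient -2 n a_n at x^n (shift);
3 y(x) has coefficient 3 a_n at x^n.
Matching x^n: (n+2)(n+1) a_{n+2} + (-2n + 3) a_n = 0.
Thus a_{n+2} = (2n - 3) / ((n+1)(n+2)) * a_n.

Check with a_0 = 3, a_1 = 1 (apply the recurrence for n = 0, 1, 2, 3): a_0 = 3, a_1 = 1, a_2 = -9/2, a_3 = -1/6, a_4 = -3/8, a_5 = -1/40.

a_(n+2) = (2n - 3) / ((n+1)(n+2)) * a_n; check: a_0 = 3, a_1 = 1, a_2 = -9/2, a_3 = -1/6, a_4 = -3/8, a_5 = -1/40


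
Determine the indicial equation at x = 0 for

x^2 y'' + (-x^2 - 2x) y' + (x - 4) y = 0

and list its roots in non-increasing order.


Divide by x^2 to reach normal form y'' + P_1(x) y' + P_2(x) y = 0 with P_1(x) = -1 - 2/x and P_2(x) = 1/x - 4/x^2.
x = 0 is a singular point because the y'-coefficient -1 - 2/x has a pole at x = 0 and the y-coefficient 1/x - 4/x^2 has a pole at x = 0.
It is a regular singular point because x P_1(x) = p(x) = -x - 2 and x^2 P_2(x) = q(x) = x - 4 are polynomials, hence analytic at x = 0.
p(0) = -2,  q(0) = -4.
Indicial equation: r(r-1) + p(0) r + q(0) = 0, i.e. r^2 + (p(0) - 1) r + q(0) = 0, i.e. r^2 - 3 r - 4 = 0.
Discriminant: (-3)^2 - 4(-4) = 25, so r = (3 ± 5)/2.
Solving: r_1 = 4, r_2 = -1.

indicial: r^2 - 3 r - 4 = 0; roots r_1 = 4, r_2 = -1


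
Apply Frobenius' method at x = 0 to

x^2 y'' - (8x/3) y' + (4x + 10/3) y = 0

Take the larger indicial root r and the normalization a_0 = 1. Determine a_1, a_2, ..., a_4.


Write in Frobenius form y'' + (p(x)/x) y' + (q(x)/x^2) y = 0:
  p(x) = -8/3,  q(x) = 4x + 10/3.
Indicial equation: r(r-1) + (-8/3) r + (10/3) = 0 -> roots r_1 = 2, r_2 = 5/3.
Take r = r_1 = 2. Let y(x) = x^r sum_{n>=0} a_n x^n with a_0 = 1.
Substitute y = x^r sum a_n x^n and match x^{r+n}. The recurrence is
  D(n) a_n + 4 a_{n-1} = 0,  where D(n) = (r+n)(r+n-1) + (-8/3)(r+n) + (10/3).
  a_n = -4 / D(n) * a_{n-1}.
Since the indicial polynomial factors as (r - r_1)(r - r_2), D(n) = (r_1 + n - r_1)(r_1 + n - r_2) = n(n + 1/3).
Evaluating step by step (a_0 = 1):
  n = 1: D(1) = 1(1 + 1/3) = 4/3; numerator = -4(1) = -4; a_1 = (-4)/(4/3) = -3
  n = 2: D(2) = 2(2 + 1/3) = 14/3; numerator = -4(-3) = 12; a_2 = (12)/(14/3) = 18/7
  n = 3: D(3) = 3(3 + 1/3) = 10; numerator = -4(18/7) = -72/7; a_3 = (-72/7)/(10) = -36/35
  n = 4: D(4) = 4(4 + 1/3) = 52/3; numerator = -4(-36/35) = 144/35; a_4 = (144/35)/(52/3) = 108/455

r = 2; a_0 = 1; a_1 = -3; a_2 = 18/7; a_3 = -36/35; a_4 = 108/455


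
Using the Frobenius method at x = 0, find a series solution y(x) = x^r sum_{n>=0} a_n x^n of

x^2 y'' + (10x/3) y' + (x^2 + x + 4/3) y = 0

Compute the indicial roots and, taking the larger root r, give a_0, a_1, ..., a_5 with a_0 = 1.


Write in Frobenius form y'' + (p(x)/x) y' + (q(x)/x^2) y = 0:
  p(x) = 10/3,  q(x) = x^2 + x + 4/3.
Indicial equation: r(r-1) + (10/3) r + (4/3) = 0 -> roots r_1 = -1, r_2 = -4/3.
Take r = r_1 = -1. Let y(x) = x^r sum_{n>=0} a_n x^n with a_0 = 1.
Substitute y = x^r sum a_n x^n and match x^{r+n}. The recurrence is
  D(n) a_n + 1 a_{n-1} + 1 a_{n-2} = 0,  where D(n) = (r+n)(r+n-1) + (10/3)(r+n) + (4/3).
  a_n = [-1 a_{n-1} - 1 a_{n-2}] / D(n).
Since the indicial polynomial factors as (r - r_1)(r - r_2), D(n) = (r_1 + n - r_1)(r_1 + n - r_2) = n(n + 1/3).
Evaluating step by step (a_0 = 1):
  n = 1: D(1) = 1(1 + 1/3) = 4/3; numerator = -1(1) = -1; a_1 = (-1)/(4/3) = -3/4
  n = 2: D(2) = 2(2 + 1/3) = 14/3; numerator = -1(-3/4) - 1(1) = -1/4; a_2 = (-1/4)/(14/3) = -3/56
  n = 3: D(3) = 3(3 + 1/3) = 10; numerator = -1(-3/56) - 1(-3/4) = 45/56; a_3 = (45/56)/(10) = 9/112
  n = 4: D(4) = 4(4 + 1/3) = 52/3; numerator = -1(9/112) - 1(-3/56) = -3/112; a_4 = (-3/112)/(52/3) = -9/5824
  n = 5: D(5) = 5(5 + 1/3) = 80/3; numerator = -1(-9/5824) - 1(9/112) = -459/5824; a_5 = (-459/5824)/(80/3) = -1377/465920

r = -1; a_0 = 1; a_1 = -3/4; a_2 = -3/56; a_3 = 9/112; a_4 = -9/5824; a_5 = -1377/465920


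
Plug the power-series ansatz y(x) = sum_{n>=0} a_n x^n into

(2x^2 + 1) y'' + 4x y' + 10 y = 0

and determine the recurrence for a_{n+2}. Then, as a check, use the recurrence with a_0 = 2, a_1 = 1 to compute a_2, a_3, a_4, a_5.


Substitute y = sum_n a_n x^n.
(1 + 2 x^2) y'' contributes (n+2)(n+1) a_{n+2} + 2 n(n-1) a_n at x^n.
4 x y'(x) contributes 4 n a_n at x^n.
10 y(x) contributes 10 a_n at x^n.
Matching x^n: (n+2)(n+1) a_{n+2} + (2 n(n-1) + 4 n + 10) a_n = 0.
Thus a_{n+2} = (-2 n(n-1) - 4 n - 10) / ((n+1)(n+2)) * a_n.

Check with a_0 = 2, a_1 = 1 (apply the recurrence for n = 0, 1, 2, 3): a_0 = 2, a_1 = 1, a_2 = -10, a_3 = -7/3, a_4 = 55/3, a_5 = 119/30.

a_(n+2) = (-2 n(n-1) - 4 n - 10) / ((n+1)(n+2)) * a_n; check: a_0 = 2, a_1 = 1, a_2 = -10, a_3 = -7/3, a_4 = 55/3, a_5 = 119/30


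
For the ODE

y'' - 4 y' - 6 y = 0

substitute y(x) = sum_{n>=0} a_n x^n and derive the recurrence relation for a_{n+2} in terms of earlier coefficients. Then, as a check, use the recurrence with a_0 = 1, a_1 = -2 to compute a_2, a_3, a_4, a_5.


Substitute y = sum_n a_n x^n.
y''(x) has coefficient (n+2)(n+1) a_{n+2} at x^n;
-4 y'(x) has coefficient -4 (n+1) a_{n+1} at x^n;
-6 y(x) has coefficient -6 a_n at x^n.
Matching x^n: (n+2)(n+1) a_{n+2} - 4 (n+1) a_{n+1} - 6 a_n = 0.
Thus a_{n+2} = [4 (n+1) a_{n+1} + 6 a_n] / ((n+1)(n+2)).

Check with a_0 = 1, a_1 = -2 (apply the recurrence for n = 0, 1, 2, 3): a_0 = 1, a_1 = -2, a_2 = -1, a_3 = -10/3, a_4 = -23/6, a_5 = -61/15.

a_(n+2) = [4 (n+1) a_(n+1) + 6 a_n] / ((n+1)(n+2)); check: a_0 = 1, a_1 = -2, a_2 = -1, a_3 = -10/3, a_4 = -23/6, a_5 = -61/15


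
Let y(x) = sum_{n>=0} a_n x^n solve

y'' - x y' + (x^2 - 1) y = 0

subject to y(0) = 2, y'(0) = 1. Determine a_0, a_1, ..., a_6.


Ansatz: y(x) = sum_{n>=0} a_n x^n, so y'(x) = sum_{n>=1} n a_n x^(n-1) and y''(x) = sum_{n>=2} n(n-1) a_n x^(n-2).
Substitute into P(x) y'' + Q(x) y' + R(x) y = 0 with P(x) = 1, Q(x) = -x, R(x) = x^2 - 1, and match powers of x.
Initial conditions: a_0 = 2, a_1 = 1.
Setting the coefficient of each power of x to zero and solving order by order (substituting the coefficients already found):
  x^0: 2 a_2 - a_0 = 0  ->  2 a_2 = a_0 = 2  ->  a_2 = 1
  x^1: 6 a_3 - 2 a_1 = 0  ->  6 a_3 = 2 a_1 = 2  ->  a_3 = 1/3
  x^2: 12 a_4 - 3 a_2 + a_0 = 0  ->  12 a_4 = 3 a_2 - a_0 = 1  ->  a_4 = 1/12
  x^3: 20 a_5 - 4 a_3 + a_1 = 0  ->  20 a_5 = 4 a_3 - a_1 = 1/3  ->  a_5 = 1/60
  x^4: 30 a_6 - 5 a_4 + a_2 = 0  ->  30 a_6 = 5 a_4 - a_2 = -7/12  ->  a_6 = -7/360
Truncated series: y(x) = 2 + x + x^2 + (1/3) x^3 + (1/12) x^4 + (1/60) x^5 - (7/360) x^6 + O(x^7).

a_0 = 2; a_1 = 1; a_2 = 1; a_3 = 1/3; a_4 = 1/12; a_5 = 1/60; a_6 = -7/360


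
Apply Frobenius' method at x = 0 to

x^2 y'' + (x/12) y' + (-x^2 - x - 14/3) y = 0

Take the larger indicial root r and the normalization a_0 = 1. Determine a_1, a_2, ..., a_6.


Write in Frobenius form y'' + (p(x)/x) y' + (q(x)/x^2) y = 0:
  p(x) = 1/12,  q(x) = -x^2 - x - 14/3.
Indicial equation: r(r-1) + (1/12) r + (-14/3) = 0 -> roots r_1 = 8/3, r_2 = -7/4.
Take r = r_1 = 8/3. Let y(x) = x^r sum_{n>=0} a_n x^n with a_0 = 1.
Substitute y = x^r sum a_n x^n and match x^{r+n}. The recurrence is
  D(n) a_n - 1 a_{n-1} - 1 a_{n-2} = 0,  where D(n) = (r+n)(r+n-1) + (1/12)(r+n) + (-14/3).
  a_n = [1 a_{n-1} + 1 a_{n-2}] / D(n).
Since the indicial polynomial factors as (r - r_1)(r - r_2), D(n) = (r_1 + n - r_1)(r_1 + n - r_2) = n(n + 53/12).
Evaluating step by step (a_0 = 1):
  n = 1: D(1) = 1(1 + 53/12) = 65/12; numerator = 1(1) = 1; a_1 = (1)/(65/12) = 12/65
  n = 2: D(2) = 2(2 + 53/12) = 77/6; numerator = 1(12/65) + 1(1) = 77/65; a_2 = (77/65)/(77/6) = 6/65
  n = 3: D(3) = 3(3 + 53/12) = 89/4; numerator = 1(6/65) + 1(12/65) = 18/65; a_3 = (18/65)/(89/4) = 72/5785
  n = 4: D(4) = 4(4 + 53/12) = 101/3; numerator = 1(72/5785) + 1(6/65) = 606/5785; a_4 = (606/5785)/(101/3) = 18/5785
  n = 5: D(5) = 5(5 + 53/12) = 565/12; numerator = 1(18/5785) + 1(72/5785) = 18/1157; a_5 = (18/1157)/(565/12) = 216/653705
  n = 6: D(6) = 6(6 + 53/12) = 125/2; numerator = 1(216/653705) + 1(18/5785) = 450/130741; a_6 = (450/130741)/(125/2) = 36/653705

r = 8/3; a_0 = 1; a_1 = 12/65; a_2 = 6/65; a_3 = 72/5785; a_4 = 18/5785; a_5 = 216/653705; a_6 = 36/653705


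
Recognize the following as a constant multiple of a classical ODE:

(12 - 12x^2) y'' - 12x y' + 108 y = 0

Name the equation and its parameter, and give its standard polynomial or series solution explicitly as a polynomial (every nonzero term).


All three coefficients share the factor 12; dividing through by 12 gives  (1 - x^2) y'' - x y' + 9 y = 0.
This matches the Chebyshev equation (1 - x^2) y'' - x y' + n^2 y = 0 (note the -x y' term, not -2x y') with n^2 = 9, so n = 3; the polynomial solution is T_3(x).
With y = sum_k a_k x^k, matching x^k gives (k+2)(k+1) a_{k+2} = (k^2 - n^2) a_k = (k - 3)(k + 3) a_k. The right side vanishes at k = 3, so the series with the parity of 3 terminates at degree 3.
Standard normalization: leading coefficient of T_n is 2^(n-1), so a_3 = 2^2 = 4. Work downward with a_k = (k+1)(k+2) a_{k+2} / ((k - 3)(k + 3)):
  a_1 = (2)(3)(4) / ((1 - 3)(1 + 3)) = 24/(-8) = -3
Hence T_3(x) = 4 x^3 - 3 x.

T_3(x); series = 4 x^3 - 3 x


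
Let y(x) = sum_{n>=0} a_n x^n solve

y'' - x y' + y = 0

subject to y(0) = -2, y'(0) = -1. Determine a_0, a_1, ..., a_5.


Ansatz: y(x) = sum_{n>=0} a_n x^n, so y'(x) = sum_{n>=1} n a_n x^(n-1) and y''(x) = sum_{n>=2} n(n-1) a_n x^(n-2).
Substitute into P(x) y'' + Q(x) y' + R(x) y = 0 with P(x) = 1, Q(x) = -x, R(x) = 1, and match powers of x.
Initial conditions: a_0 = -2, a_1 = -1.
Setting the coefficient of each power of x to zero and solving order by order (substituting the coefficients already found):
  x^0: 2 a_2 + a_0 = 0  ->  2 a_2 = -a_0 = 2  ->  a_2 = 1
  x^1: 6 a_3 = 0  ->  a_3 = 0
  x^2: 12 a_4 - a_2 = 0  ->  12 a_4 = a_2 = 1  ->  a_4 = 1/12
  x^3: 20 a_5 - 2 a_3 = 0  ->  20 a_5 = 2 a_3 = 0  ->  a_5 = 0
Truncated series: y(x) = -2 - x + x^2 + (1/12) x^4 + O(x^6).

a_0 = -2; a_1 = -1; a_2 = 1; a_3 = 0; a_4 = 1/12; a_5 = 0


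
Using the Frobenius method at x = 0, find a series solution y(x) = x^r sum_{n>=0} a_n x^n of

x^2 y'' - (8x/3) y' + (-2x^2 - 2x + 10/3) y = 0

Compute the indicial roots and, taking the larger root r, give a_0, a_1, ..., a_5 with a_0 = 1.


Write in Frobenius form y'' + (p(x)/x) y' + (q(x)/x^2) y = 0:
  p(x) = -8/3,  q(x) = -2x^2 - 2x + 10/3.
Indicial equation: r(r-1) + (-8/3) r + (10/3) = 0 -> roots r_1 = 2, r_2 = 5/3.
Take r = r_1 = 2. Let y(x) = x^r sum_{n>=0} a_n x^n with a_0 = 1.
Substitute y = x^r sum a_n x^n and match x^{r+n}. The recurrence is
  D(n) a_n - 2 a_{n-1} - 2 a_{n-2} = 0,  where D(n) = (r+n)(r+n-1) + (-8/3)(r+n) + (10/3).
  a_n = [2 a_{n-1} + 2 a_{n-2}] / D(n).
Since the indicial polynomial factors as (r - r_1)(r - r_2), D(n) = (r_1 + n - r_1)(r_1 + n - r_2) = n(n + 1/3).
Evaluating step by step (a_0 = 1):
  n = 1: D(1) = 1(1 + 1/3) = 4/3; numerator = 2(1) = 2; a_1 = (2)/(4/3) = 3/2
  n = 2: D(2) = 2(2 + 1/3) = 14/3; numerator = 2(3/2) + 2(1) = 5; a_2 = (5)/(14/3) = 15/14
  n = 3: D(3) = 3(3 + 1/3) = 10; numerator = 2(15/14) + 2(3/2) = 36/7; a_3 = (36/7)/(10) = 18/35
  n = 4: D(4) = 4(4 + 1/3) = 52/3; numerator = 2(18/35) + 2(15/14) = 111/35; a_4 = (111/35)/(52/3) = 333/1820
  n = 5: D(5) = 5(5 + 1/3) = 80/3; numerator = 2(333/1820) + 2(18/35) = 1269/910; a_5 = (1269/910)/(80/3) = 3807/72800

r = 2; a_0 = 1; a_1 = 3/2; a_2 = 15/14; a_3 = 18/35; a_4 = 333/1820; a_5 = 3807/72800


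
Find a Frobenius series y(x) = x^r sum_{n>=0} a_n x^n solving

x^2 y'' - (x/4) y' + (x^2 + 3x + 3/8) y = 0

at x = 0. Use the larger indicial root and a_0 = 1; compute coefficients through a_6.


Write in Frobenius form y'' + (p(x)/x) y' + (q(x)/x^2) y = 0:
  p(x) = -1/4,  q(x) = x^2 + 3x + 3/8.
Indicial equation: r(r-1) + (-1/4) r + (3/8) = 0 -> roots r_1 = 3/4, r_2 = 1/2.
Take r = r_1 = 3/4. Let y(x) = x^r sum_{n>=0} a_n x^n with a_0 = 1.
Substitute y = x^r sum a_n x^n and match x^{r+n}. The recurrence is
  D(n) a_n + 3 a_{n-1} + 1 a_{n-2} = 0,  where D(n) = (r+n)(r+n-1) + (-1/4)(r+n) + (3/8).
  a_n = [-3 a_{n-1} - 1 a_{n-2}] / D(n).
Since the indicial polynomial factors as (r - r_1)(r - r_2), D(n) = (r_1 + n - r_1)(r_1 + n - r_2) = n(n + 1/4).
Evaluating step by step (a_0 = 1):
  n = 1: D(1) = 1(1 + 1/4) = 5/4; numerator = -3(1) = -3; a_1 = (-3)/(5/4) = -12/5
  n = 2: D(2) = 2(2 + 1/4) = 9/2; numerator = -3(-12/5) - 1(1) = 31/5; a_2 = (31/5)/(9/2) = 62/45
  n = 3: D(3) = 3(3 + 1/4) = 39/4; numerator = -3(62/45) - 1(-12/5) = -26/15; a_3 = (-26/15)/(39/4) = -8/45
  n = 4: D(4) = 4(4 + 1/4) = 17; numerator = -3(-8/45) - 1(62/45) = -38/45; a_4 = (-38/45)/(17) = -38/765
  n = 5: D(5) = 5(5 + 1/4) = 105/4; numerator = -3(-38/765) - 1(-8/45) = 50/153; a_5 = (50/153)/(105/4) = 40/3213
  n = 6: D(6) = 6(6 + 1/4) = 75/2; numerator = -3(40/3213) - 1(-38/765) = 22/1785; a_6 = (22/1785)/(75/2) = 44/133875

r = 3/4; a_0 = 1; a_1 = -12/5; a_2 = 62/45; a_3 = -8/45; a_4 = -38/765; a_5 = 40/3213; a_6 = 44/133875


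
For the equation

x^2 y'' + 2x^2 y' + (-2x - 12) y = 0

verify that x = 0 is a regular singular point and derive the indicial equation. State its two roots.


Divide by x^2 to reach normal form y'' + P_1(x) y' + P_2(x) y = 0 with P_1(x) = 2 and P_2(x) = -2/x - 12/x^2.
x = 0 is a singular point because the y-coefficient -2/x - 12/x^2 has a pole at x = 0.
It is a regular singular point because x P_1(x) = p(x) = 2x and x^2 P_2(x) = q(x) = -2x - 12 are polynomials, hence analytic at x = 0.
p(0) = 0,  q(0) = -12.
Indicial equation: r(r-1) + p(0) r + q(0) = 0, i.e. r^2 + (p(0) - 1) r + q(0) = 0, i.e. r^2 - 1 r - 12 = 0.
Discriminant: (-1)^2 - 4(-12) = 49, so r = (1 ± 7)/2.
Solving: r_1 = 4, r_2 = -3.

indicial: r^2 - 1 r - 12 = 0; roots r_1 = 4, r_2 = -3


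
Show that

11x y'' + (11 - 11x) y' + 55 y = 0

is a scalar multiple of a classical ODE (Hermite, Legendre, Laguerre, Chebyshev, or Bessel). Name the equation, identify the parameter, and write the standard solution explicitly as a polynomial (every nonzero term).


All three coefficients share the factor 11; dividing through by 11 gives  x y'' + (1 - x) y' + 5 y = 0.
This matches the Laguerre equation x y'' + (1 - x) y' + n y = 0 with n = 5; the polynomial solution is L_5(x).
With y = sum_k a_k x^k, matching x^k gives (k+1)k a_{k+1} + (k+1) a_{k+1} - k a_k + n a_k = 0, i.e. (k+1)^2 a_{k+1} = (k - n) a_k = (k - 5) a_k. The right side vanishes at k = 5, so the series terminates at degree 5.
Standard normalization L_n(0) = 1 gives a_0 = 1. Work upward with a_{k+1} = (k - 5) a_k / (k+1)^2:
  a_1 = (0 - 5)(1) / 1^2 = -5/1 = -5
  a_2 = (1 - 5)(-5) / 2^2 = 20/4 = 5
  a_3 = (2 - 5)(5) / 3^2 = -15/9 = -5/3
  a_4 = (3 - 5)(-5/3) / 4^2 = (10/3)/16 = 5/24
  a_5 = (4 - 5)(5/24) / 5^2 = (-5/24)/25 = -1/120
Hence L_5(x) = -x^5/120 + 5 x^4/24 - 5 x^3/3 + 5 x^2 - 5 x + 1.

L_5(x); series = -x^5/120 + 5 x^4/24 - 5 x^3/3 + 5 x^2 - 5 x + 1


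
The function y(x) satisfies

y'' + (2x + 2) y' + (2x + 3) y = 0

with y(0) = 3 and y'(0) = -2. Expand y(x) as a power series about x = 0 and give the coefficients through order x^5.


Ansatz: y(x) = sum_{n>=0} a_n x^n, so y'(x) = sum_{n>=1} n a_n x^(n-1) and y''(x) = sum_{n>=2} n(n-1) a_n x^(n-2).
Substitute into P(x) y'' + Q(x) y' + R(x) y = 0 with P(x) = 1, Q(x) = 2x + 2, R(x) = 2x + 3, and match powers of x.
Initial conditions: a_0 = 3, a_1 = -2.
Setting the coefficient of each power of x to zero and solving order by order (substituting the coefficients already found):
  x^0: 2 a_2 + 2 a_1 + 3 a_0 = 0  ->  2 a_2 = -2 a_1 - 3 a_0 = -5  ->  a_2 = -5/2
  x^1: 6 a_3 + 4 a_2 + 5 a_1 + 2 a_0 = 0  ->  6 a_3 = -4 a_2 - 5 a_1 - 2 a_0 = 14  ->  a_3 = 7/3
  x^2: 12 a_4 + 6 a_3 + 7 a_2 + 2 a_1 = 0  ->  12 a_4 = -6 a_3 - 7 a_2 - 2 a_1 = 15/2  ->  a_4 = 5/8
  x^3: 20 a_5 + 8 a_4 + 9 a_3 + 2 a_2 = 0  ->  20 a_5 = -8 a_4 - 9 a_3 - 2 a_2 = -21  ->  a_5 = -21/20
Truncated series: y(x) = 3 - 2 x - (5/2) x^2 + (7/3) x^3 + (5/8) x^4 - (21/20) x^5 + O(x^6).

a_0 = 3; a_1 = -2; a_2 = -5/2; a_3 = 7/3; a_4 = 5/8; a_5 = -21/20


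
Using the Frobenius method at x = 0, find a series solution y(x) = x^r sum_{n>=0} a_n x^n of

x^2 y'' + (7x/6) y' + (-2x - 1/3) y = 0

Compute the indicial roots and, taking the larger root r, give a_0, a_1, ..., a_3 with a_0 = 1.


Write in Frobenius form y'' + (p(x)/x) y' + (q(x)/x^2) y = 0:
  p(x) = 7/6,  q(x) = -2x - 1/3.
Indicial equation: r(r-1) + (7/6) r + (-1/3) = 0 -> roots r_1 = 1/2, r_2 = -2/3.
Take r = r_1 = 1/2. Let y(x) = x^r sum_{n>=0} a_n x^n with a_0 = 1.
Substitute y = x^r sum a_n x^n and match x^{r+n}. The recurrence is
  D(n) a_n - 2 a_{n-1} = 0,  where D(n) = (r+n)(r+n-1) + (7/6)(r+n) + (-1/3).
  a_n = 2 / D(n) * a_{n-1}.
Since the indicial polynomial factors as (r - r_1)(r - r_2), D(n) = (r_1 + n - r_1)(r_1 + n - r_2) = n(n + 7/6).
Evaluating step by step (a_0 = 1):
  n = 1: D(1) = 1(1 + 7/6) = 13/6; numerator = 2(1) = 2; a_1 = (2)/(13/6) = 12/13
  n = 2: D(2) = 2(2 + 7/6) = 19/3; numerator = 2(12/13) = 24/13; a_2 = (24/13)/(19/3) = 72/247
  n = 3: D(3) = 3(3 + 7/6) = 25/2; numerator = 2(72/247) = 144/247; a_3 = (144/247)/(25/2) = 288/6175

r = 1/2; a_0 = 1; a_1 = 12/13; a_2 = 72/247; a_3 = 288/6175


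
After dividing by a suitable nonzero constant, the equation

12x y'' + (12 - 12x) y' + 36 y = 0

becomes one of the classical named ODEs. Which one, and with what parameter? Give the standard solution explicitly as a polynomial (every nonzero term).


All three coefficients share the factor 12; dividing through by 12 gives  x y'' + (1 - x) y' + 3 y = 0.
This matches the Laguerre equation x y'' + (1 - x) y' + n y = 0 with n = 3; the polynomial solution is L_3(x).
With y = sum_k a_k x^k, matching x^k gives (k+1)k a_{k+1} + (k+1) a_{k+1} - k a_k + n a_k = 0, i.e. (k+1)^2 a_{k+1} = (k - n) a_k = (k - 3) a_k. The right side vanishes at k = 3, so the series terminates at degree 3.
Standard normalization L_n(0) = 1 gives a_0 = 1. Work upward with a_{k+1} = (k - 3) a_k / (k+1)^2:
  a_1 = (0 - 3)(1) / 1^2 = -3/1 = -3
  a_2 = (1 - 3)(-3) / 2^2 = 6/4 = 3/2
  a_3 = (2 - 3)(3/2) / 3^2 = (-3/2)/9 = -1/6
Hence L_3(x) = -x^3/6 + 3 x^2/2 - 3 x + 1.

L_3(x); series = -x^3/6 + 3 x^2/2 - 3 x + 1


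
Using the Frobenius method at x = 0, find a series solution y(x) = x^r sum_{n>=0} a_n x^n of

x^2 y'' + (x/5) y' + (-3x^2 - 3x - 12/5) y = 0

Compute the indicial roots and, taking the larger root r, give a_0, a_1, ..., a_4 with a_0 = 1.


Write in Frobenius form y'' + (p(x)/x) y' + (q(x)/x^2) y = 0:
  p(x) = 1/5,  q(x) = -3x^2 - 3x - 12/5.
Indicial equation: r(r-1) + (1/5) r + (-12/5) = 0 -> roots r_1 = 2, r_2 = -6/5.
Take r = r_1 = 2. Let y(x) = x^r sum_{n>=0} a_n x^n with a_0 = 1.
Substitute y = x^r sum a_n x^n and match x^{r+n}. The recurrence is
  D(n) a_n - 3 a_{n-1} - 3 a_{n-2} = 0,  where D(n) = (r+n)(r+n-1) + (1/5)(r+n) + (-12/5).
  a_n = [3 a_{n-1} + 3 a_{n-2}] / D(n).
Since the indicial polynomial factors as (r - r_1)(r - r_2), D(n) = (r_1 + n - r_1)(r_1 + n - r_2) = n(n + 16/5).
Evaluating step by step (a_0 = 1):
  n = 1: D(1) = 1(1 + 16/5) = 21/5; numerator = 3(1) = 3; a_1 = (3)/(21/5) = 5/7
  n = 2: D(2) = 2(2 + 16/5) = 52/5; numerator = 3(5/7) + 3(1) = 36/7; a_2 = (36/7)/(52/5) = 45/91
  n = 3: D(3) = 3(3 + 16/5) = 93/5; numerator = 3(45/91) + 3(5/7) = 330/91; a_3 = (330/91)/(93/5) = 550/2821
  n = 4: D(4) = 4(4 + 16/5) = 144/5; numerator = 3(550/2821) + 3(45/91) = 5835/2821; a_4 = (5835/2821)/(144/5) = 9725/135408

r = 2; a_0 = 1; a_1 = 5/7; a_2 = 45/91; a_3 = 550/2821; a_4 = 9725/135408


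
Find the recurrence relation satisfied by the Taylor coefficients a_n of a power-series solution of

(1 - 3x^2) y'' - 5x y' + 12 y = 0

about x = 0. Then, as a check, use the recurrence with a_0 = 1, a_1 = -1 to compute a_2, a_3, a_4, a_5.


Substitute y = sum_n a_n x^n.
(1 - 3 x^2) y'' contributes (n+2)(n+1) a_{n+2} - 3 n(n-1) a_n at x^n.
-5 x y'(x) contributes -5 n a_n at x^n.
12 y(x) contributes 12 a_n at x^n.
Matching x^n: (n+2)(n+1) a_{n+2} + (-3 n(n-1) - 5 n + 12) a_n = 0.
Thus a_{n+2} = (3 n(n-1) + 5 n - 12) / ((n+1)(n+2)) * a_n.

Check with a_0 = 1, a_1 = -1 (apply the recurrence for n = 0, 1, 2, 3): a_0 = 1, a_1 = -1, a_2 = -6, a_3 = 7/6, a_4 = -2, a_5 = 49/40.

a_(n+2) = (3 n(n-1) + 5 n - 12) / ((n+1)(n+2)) * a_n; check: a_0 = 1, a_1 = -1, a_2 = -6, a_3 = 7/6, a_4 = -2, a_5 = 49/40


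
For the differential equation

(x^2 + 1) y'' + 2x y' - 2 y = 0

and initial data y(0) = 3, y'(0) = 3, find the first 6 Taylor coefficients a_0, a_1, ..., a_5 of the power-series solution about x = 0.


Ansatz: y(x) = sum_{n>=0} a_n x^n, so y'(x) = sum_{n>=1} n a_n x^(n-1) and y''(x) = sum_{n>=2} n(n-1) a_n x^(n-2).
Substitute into P(x) y'' + Q(x) y' + R(x) y = 0 with P(x) = x^2 + 1, Q(x) = 2x, R(x) = -2, and match powers of x.
Initial conditions: a_0 = 3, a_1 = 3.
Setting the coefficient of each power of x to zero and solving order by order (substituting the coefficients already found):
  x^0: 2 a_2 - 2 a_0 = 0  ->  2 a_2 = 2 a_0 = 6  ->  a_2 = 3
  x^1: 6 a_3 = 0  ->  a_3 = 0
  x^2: 12 a_4 + 4 a_2 = 0  ->  12 a_4 = -4 a_2 = -12  ->  a_4 = -1
  x^3: 20 a_5 + 10 a_3 = 0  ->  20 a_5 = -10 a_3 = 0  ->  a_5 = 0
Truncated series: y(x) = 3 + 3 x + 3 x^2 - x^4 + O(x^6).

a_0 = 3; a_1 = 3; a_2 = 3; a_3 = 0; a_4 = -1; a_5 = 0


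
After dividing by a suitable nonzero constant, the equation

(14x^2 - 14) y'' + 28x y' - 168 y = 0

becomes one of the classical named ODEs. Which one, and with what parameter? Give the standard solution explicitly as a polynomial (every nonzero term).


All three coefficients share the factor -14; dividing through by -14 gives  (1 - x^2) y'' - 2x y' + 12 y = 0.
This matches the Legendre equation (1 - x^2) y'' - 2x y' + n(n+1) y = 0 (note the -2x y' term) with n(n+1) = 12, so n = 3; the polynomial solution is P_3(x).
With y = sum_k a_k x^k, matching x^k gives (k+2)(k+1) a_{k+2} = [k(k+1) - n(n+1)] a_k = (k - 3)(k + 4) a_k. The right side vanishes at k = 3, so the series with the parity of 3 terminates at degree 3.
Standard normalization (P_n(1) = 1): leading coefficient (2n)!/(2^n (n!)^2) = 720/(8*36) = 5/2, so a_3 = 5/2. Work downward with a_k = (k+1)(k+2) a_{k+2} / ((k - 3)(k + 4)):
  a_1 = (2)(3)(5/2) / ((1 - 3)(1 + 4)) = 15/(-10) = -3/2
Hence P_3(x) = 5 x^3/2 - 3 x/2.

P_3(x); series = 5 x^3/2 - 3 x/2


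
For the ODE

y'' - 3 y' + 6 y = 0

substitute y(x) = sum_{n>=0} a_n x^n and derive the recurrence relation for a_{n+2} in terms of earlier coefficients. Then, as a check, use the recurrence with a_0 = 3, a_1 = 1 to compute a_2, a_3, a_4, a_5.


Substitute y = sum_n a_n x^n.
y''(x) has coefficient (n+2)(n+1) a_{n+2} at x^n;
-3 y'(x) has coefficient -3 (n+1) a_{n+1} at x^n;
6 y(x) has coefficient 6 a_n at x^n.
Matching x^n: (n+2)(n+1) a_{n+2} - 3 (n+1) a_{n+1} + 6 a_n = 0.
Thus a_{n+2} = [3 (n+1) a_{n+1} - 6 a_n] / ((n+1)(n+2)).

Check with a_0 = 3, a_1 = 1 (apply the recurrence for n = 0, 1, 2, 3): a_0 = 3, a_1 = 1, a_2 = -15/2, a_3 = -17/2, a_4 = -21/8, a_5 = 39/40.

a_(n+2) = [3 (n+1) a_(n+1) - 6 a_n] / ((n+1)(n+2)); check: a_0 = 3, a_1 = 1, a_2 = -15/2, a_3 = -17/2, a_4 = -21/8, a_5 = 39/40


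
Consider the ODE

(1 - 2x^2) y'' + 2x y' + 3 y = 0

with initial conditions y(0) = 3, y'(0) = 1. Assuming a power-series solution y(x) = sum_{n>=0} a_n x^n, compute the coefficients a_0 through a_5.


Ansatz: y(x) = sum_{n>=0} a_n x^n, so y'(x) = sum_{n>=1} n a_n x^(n-1) and y''(x) = sum_{n>=2} n(n-1) a_n x^(n-2).
Substitute into P(x) y'' + Q(x) y' + R(x) y = 0 with P(x) = 1 - 2x^2, Q(x) = 2x, R(x) = 3, and match powers of x.
Initial conditions: a_0 = 3, a_1 = 1.
Setting the coefficient of each power of x to zero and solving order by order (substituting the coefficients already found):
  x^0: 2 a_2 + 3 a_0 = 0  ->  2 a_2 = -3 a_0 = -9  ->  a_2 = -9/2
  x^1: 6 a_3 + 5 a_1 = 0  ->  6 a_3 = -5 a_1 = -5  ->  a_3 = -5/6
  x^2: 12 a_4 + 3 a_2 = 0  ->  12 a_4 = -3 a_2 = 27/2  ->  a_4 = 9/8
  x^3: 20 a_5 - 3 a_3 = 0  ->  20 a_5 = 3 a_3 = -5/2  ->  a_5 = -1/8
Truncated series: y(x) = 3 + x - (9/2) x^2 - (5/6) x^3 + (9/8) x^4 - (1/8) x^5 + O(x^6).

a_0 = 3; a_1 = 1; a_2 = -9/2; a_3 = -5/6; a_4 = 9/8; a_5 = -1/8


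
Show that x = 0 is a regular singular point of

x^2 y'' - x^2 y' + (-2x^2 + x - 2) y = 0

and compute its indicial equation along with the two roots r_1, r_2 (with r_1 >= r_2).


Divide by x^2 to reach normal form y'' + P_1(x) y' + P_2(x) y = 0 with P_1(x) = -1 and P_2(x) = -2 + 1/x - 2/x^2.
x = 0 is a singular point because the y-coefficient -2 + 1/x - 2/x^2 has a pole at x = 0.
It is a regular singular point because x P_1(x) = p(x) = -x and x^2 P_2(x) = q(x) = -2x^2 + x - 2 are polynomials, hence analytic at x = 0.
p(0) = 0,  q(0) = -2.
Indicial equation: r(r-1) + p(0) r + q(0) = 0, i.e. r^2 + (p(0) - 1) r + q(0) = 0, i.e. r^2 - 1 r - 2 = 0.
Discriminant: (-1)^2 - 4(-2) = 9, so r = (1 ± 3)/2.
Solving: r_1 = 2, r_2 = -1.

indicial: r^2 - 1 r - 2 = 0; roots r_1 = 2, r_2 = -1


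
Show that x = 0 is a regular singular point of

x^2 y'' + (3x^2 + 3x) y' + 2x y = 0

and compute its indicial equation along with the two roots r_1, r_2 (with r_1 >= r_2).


Divide by x^2 to reach normal form y'' + P_1(x) y' + P_2(x) y = 0 with P_1(x) = 3 + 3/x and P_2(x) = 2/x.
x = 0 is a singular point because the y'-coefficient 3 + 3/x has a pole at x = 0 and the y-coefficient 2/x has a pole at x = 0.
It is a regular singular point because x P_1(x) = p(x) = 3x + 3 and x^2 P_2(x) = q(x) = 2x are polynomials, hence analytic at x = 0.
p(0) = 3,  q(0) = 0.
Indicial equation: r(r-1) + p(0) r + q(0) = 0, i.e. r^2 + (p(0) - 1) r + q(0) = 0, i.e. r^2 + 2 r = 0.
Discriminant: (2)^2 - 4(0) = 4, so r = (-2 ± 2)/2.
Solving: r_1 = 0, r_2 = -2.

indicial: r^2 + 2 r = 0; roots r_1 = 0, r_2 = -2


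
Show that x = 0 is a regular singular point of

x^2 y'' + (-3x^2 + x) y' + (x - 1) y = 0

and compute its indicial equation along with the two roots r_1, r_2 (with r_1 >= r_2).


Divide by x^2 to reach normal form y'' + P_1(x) y' + P_2(x) y = 0 with P_1(x) = -3 + 1/x and P_2(x) = 1/x - 1/x^2.
x = 0 is a singular point because the y'-coefficient -3 + 1/x has a pole at x = 0 and the y-coefficient 1/x - 1/x^2 has a pole at x = 0.
It is a regular singular point because x P_1(x) = p(x) = 1 - 3x and x^2 P_2(x) = q(x) = x - 1 are polynomials, hence analytic at x = 0.
p(0) = 1,  q(0) = -1.
Indicial equation: r(r-1) + p(0) r + q(0) = 0, i.e. r^2 + (p(0) - 1) r + q(0) = 0, i.e. r^2 - 1 = 0.
Discriminant: (0)^2 - 4(-1) = 4, so r = (0 ± 2)/2.
Solving: r_1 = 1, r_2 = -1.

indicial: r^2 - 1 = 0; roots r_1 = 1, r_2 = -1


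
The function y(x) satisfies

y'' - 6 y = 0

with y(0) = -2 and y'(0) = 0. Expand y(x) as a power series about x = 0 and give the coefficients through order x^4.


Ansatz: y(x) = sum_{n>=0} a_n x^n, so y'(x) = sum_{n>=1} n a_n x^(n-1) and y''(x) = sum_{n>=2} n(n-1) a_n x^(n-2).
Substitute into P(x) y'' + Q(x) y' + R(x) y = 0 with P(x) = 1, Q(x) = 0, R(x) = -6, and match powers of x.
Initial conditions: a_0 = -2, a_1 = 0.
Setting the coefficient of each power of x to zero and solving order by order (substituting the coefficients already found):
  x^0: 2 a_2 - 6 a_0 = 0  ->  2 a_2 = 6 a_0 = -12  ->  a_2 = -6
  x^1: 6 a_3 - 6 a_1 = 0  ->  6 a_3 = 6 a_1 = 0  ->  a_3 = 0
  x^2: 12 a_4 - 6 a_2 = 0  ->  12 a_4 = 6 a_2 = -36  ->  a_4 = -3
Truncated series: y(x) = -2 - 6 x^2 - 3 x^4 + O(x^5).

a_0 = -2; a_1 = 0; a_2 = -6; a_3 = 0; a_4 = -3


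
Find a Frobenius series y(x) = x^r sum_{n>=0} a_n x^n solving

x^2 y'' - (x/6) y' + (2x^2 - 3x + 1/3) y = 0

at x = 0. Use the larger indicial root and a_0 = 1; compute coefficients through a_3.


Write in Frobenius form y'' + (p(x)/x) y' + (q(x)/x^2) y = 0:
  p(x) = -1/6,  q(x) = 2x^2 - 3x + 1/3.
Indicial equation: r(r-1) + (-1/6) r + (1/3) = 0 -> roots r_1 = 2/3, r_2 = 1/2.
Take r = r_1 = 2/3. Let y(x) = x^r sum_{n>=0} a_n x^n with a_0 = 1.
Substitute y = x^r sum a_n x^n and match x^{r+n}. The recurrence is
  D(n) a_n - 3 a_{n-1} + 2 a_{n-2} = 0,  where D(n) = (r+n)(r+n-1) + (-1/6)(r+n) + (1/3).
  a_n = [3 a_{n-1} - 2 a_{n-2}] / D(n).
Since the indicial polynomial factors as (r - r_1)(r - r_2), D(n) = (r_1 + n - r_1)(r_1 + n - r_2) = n(n + 1/6).
Evaluating step by step (a_0 = 1):
  n = 1: D(1) = 1(1 + 1/6) = 7/6; numerator = 3(1) = 3; a_1 = (3)/(7/6) = 18/7
  n = 2: D(2) = 2(2 + 1/6) = 13/3; numerator = 3(18/7) - 2(1) = 40/7; a_2 = (40/7)/(13/3) = 120/91
  n = 3: D(3) = 3(3 + 1/6) = 19/2; numerator = 3(120/91) - 2(18/7) = -108/91; a_3 = (-108/91)/(19/2) = -216/1729

r = 2/3; a_0 = 1; a_1 = 18/7; a_2 = 120/91; a_3 = -216/1729


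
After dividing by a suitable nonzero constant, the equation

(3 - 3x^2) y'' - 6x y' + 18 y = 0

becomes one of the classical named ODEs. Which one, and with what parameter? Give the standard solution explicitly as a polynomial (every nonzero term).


All three coefficients share the factor 3; dividing through by 3 gives  (1 - x^2) y'' - 2x y' + 6 y = 0.
This matches the Legendre equation (1 - x^2) y'' - 2x y' + n(n+1) y = 0 (note the -2x y' term) with n(n+1) = 6, so n = 2; the polynomial solution is P_2(x).
With y = sum_k a_k x^k, matching x^k gives (k+2)(k+1) a_{k+2} = [k(k+1) - n(n+1)] a_k = (k - 2)(k + 3) a_k. The right side vanishes at k = 2, so the series with the parity of 2 terminates at degree 2.
Standard normalization (P_n(1) = 1): leading coefficient (2n)!/(2^n (n!)^2) = 24/(4*4) = 3/2, so a_2 = 3/2. Work downward with a_k = (k+1)(k+2) a_{k+2} / ((k - 2)(k + 3)):
  a_0 = (1)(2)(3/2) / ((0 - 2)(0 + 3)) = 3/(-6) = -1/2
Hence P_2(x) = 3 x^2/2 - 1/2.

P_2(x); series = 3 x^2/2 - 1/2


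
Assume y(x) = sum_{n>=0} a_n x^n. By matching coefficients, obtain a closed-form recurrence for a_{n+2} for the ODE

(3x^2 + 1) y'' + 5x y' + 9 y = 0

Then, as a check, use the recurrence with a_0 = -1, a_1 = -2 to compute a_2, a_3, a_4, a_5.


Substitute y = sum_n a_n x^n.
(1 + 3 x^2) y'' contributes (n+2)(n+1) a_{n+2} + 3 n(n-1) a_n at x^n.
5 x y'(x) contributes 5 n a_n at x^n.
9 y(x) contributes 9 a_n at x^n.
Matching x^n: (n+2)(n+1) a_{n+2} + (3 n(n-1) + 5 n + 9) a_n = 0.
Thus a_{n+2} = (-3 n(n-1) - 5 n - 9) / ((n+1)(n+2)) * a_n.

Check with a_0 = -1, a_1 = -2 (apply the recurrence for n = 0, 1, 2, 3): a_0 = -1, a_1 = -2, a_2 = 9/2, a_3 = 14/3, a_4 = -75/8, a_5 = -49/5.

a_(n+2) = (-3 n(n-1) - 5 n - 9) / ((n+1)(n+2)) * a_n; check: a_0 = -1, a_1 = -2, a_2 = 9/2, a_3 = 14/3, a_4 = -75/8, a_5 = -49/5


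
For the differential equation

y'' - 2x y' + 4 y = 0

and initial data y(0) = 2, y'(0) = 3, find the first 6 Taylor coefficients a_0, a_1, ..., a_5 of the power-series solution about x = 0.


Ansatz: y(x) = sum_{n>=0} a_n x^n, so y'(x) = sum_{n>=1} n a_n x^(n-1) and y''(x) = sum_{n>=2} n(n-1) a_n x^(n-2).
Substitute into P(x) y'' + Q(x) y' + R(x) y = 0 with P(x) = 1, Q(x) = -2x, R(x) = 4, and match powers of x.
Initial conditions: a_0 = 2, a_1 = 3.
Setting the coefficient of each power of x to zero and solving order by order (substituting the coefficients already found):
  x^0: 2 a_2 + 4 a_0 = 0  ->  2 a_2 = -4 a_0 = -8  ->  a_2 = -4
  x^1: 6 a_3 + 2 a_1 = 0  ->  6 a_3 = -2 a_1 = -6  ->  a_3 = -1
  x^2: 12 a_4 = 0  ->  a_4 = 0
  x^3: 20 a_5 - 2 a_3 = 0  ->  20 a_5 = 2 a_3 = -2  ->  a_5 = -1/10
Truncated series: y(x) = 2 + 3 x - 4 x^2 - x^3 - (1/10) x^5 + O(x^6).

a_0 = 2; a_1 = 3; a_2 = -4; a_3 = -1; a_4 = 0; a_5 = -1/10


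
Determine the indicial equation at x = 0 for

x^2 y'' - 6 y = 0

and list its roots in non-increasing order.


Divide by x^2 to reach normal form y'' + P_1(x) y' + P_2(x) y = 0 with P_1(x) = 0 and P_2(x) = -6/x^2.
x = 0 is a singular point because the y-coefficient -6/x^2 has a pole at x = 0.
It is a regular singular point because x P_1(x) = p(x) = 0 and x^2 P_2(x) = q(x) = -6 are polynomials, hence analytic at x = 0.
p(0) = 0,  q(0) = -6.
Indicial equation: r(r-1) + p(0) r + q(0) = 0, i.e. r^2 + (p(0) - 1) r + q(0) = 0, i.e. r^2 - 1 r - 6 = 0.
Discriminant: (-1)^2 - 4(-6) = 25, so r = (1 ± 5)/2.
Solving: r_1 = 3, r_2 = -2.

indicial: r^2 - 1 r - 6 = 0; roots r_1 = 3, r_2 = -2


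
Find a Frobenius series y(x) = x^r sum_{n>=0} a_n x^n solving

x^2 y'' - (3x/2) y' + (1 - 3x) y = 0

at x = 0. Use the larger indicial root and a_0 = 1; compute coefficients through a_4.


Write in Frobenius form y'' + (p(x)/x) y' + (q(x)/x^2) y = 0:
  p(x) = -3/2,  q(x) = 1 - 3x.
Indicial equation: r(r-1) + (-3/2) r + (1) = 0 -> roots r_1 = 2, r_2 = 1/2.
Take r = r_1 = 2. Let y(x) = x^r sum_{n>=0} a_n x^n with a_0 = 1.
Substitute y = x^r sum a_n x^n and match x^{r+n}. The recurrence is
  D(n) a_n - 3 a_{n-1} = 0,  where D(n) = (r+n)(r+n-1) + (-3/2)(r+n) + (1).
  a_n = 3 / D(n) * a_{n-1}.
Since the indicial polynomial factors as (r - r_1)(r - r_2), D(n) = (r_1 + n - r_1)(r_1 + n - r_2) = n(n + 3/2).
Evaluating step by step (a_0 = 1):
  n = 1: D(1) = 1(1 + 3/2) = 5/2; numerator = 3(1) = 3; a_1 = (3)/(5/2) = 6/5
  n = 2: D(2) = 2(2 + 3/2) = 7; numerator = 3(6/5) = 18/5; a_2 = (18/5)/(7) = 18/35
  n = 3: D(3) = 3(3 + 3/2) = 27/2; numerator = 3(18/35) = 54/35; a_3 = (54/35)/(27/2) = 4/35
  n = 4: D(4) = 4(4 + 3/2) = 22; numerator = 3(4/35) = 12/35; a_4 = (12/35)/(22) = 6/385

r = 2; a_0 = 1; a_1 = 6/5; a_2 = 18/35; a_3 = 4/35; a_4 = 6/385


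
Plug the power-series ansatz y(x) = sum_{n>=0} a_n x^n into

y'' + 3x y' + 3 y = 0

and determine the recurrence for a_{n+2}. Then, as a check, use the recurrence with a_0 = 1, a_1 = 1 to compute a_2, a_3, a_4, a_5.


Substitute y = sum_n a_n x^n.
y''(x) has coefficient (n+2)(n+1) a_{n+2} at x^n;
3 x y'(x) has coefficient 3 n a_n at x^n (shift);
3 y(x) has coefficient 3 a_n at x^n.
Matching x^n: (n+2)(n+1) a_{n+2} + (3n + 3) a_n = 0.
Thus a_{n+2} = (-3n - 3) / ((n+1)(n+2)) * a_n.

Check with a_0 = 1, a_1 = 1 (apply the recurrence for n = 0, 1, 2, 3): a_0 = 1, a_1 = 1, a_2 = -3/2, a_3 = -1, a_4 = 9/8, a_5 = 3/5.

a_(n+2) = (-3n - 3) / ((n+1)(n+2)) * a_n; check: a_0 = 1, a_1 = 1, a_2 = -3/2, a_3 = -1, a_4 = 9/8, a_5 = 3/5
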